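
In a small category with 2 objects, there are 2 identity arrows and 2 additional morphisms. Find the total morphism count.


Each object has an identity morphism, giving 2 identities.
Adding the 2 non-identity morphisms:
Total = 2 + 2 = 4

4


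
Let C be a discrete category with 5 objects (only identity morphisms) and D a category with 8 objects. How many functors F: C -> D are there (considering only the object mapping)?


A functor from a discrete category C to D is determined by
where each object maps. Each of the 5 objects of C can map
to any of the 8 objects of D independently.
Number of functors = 8^5 = 32768

32768


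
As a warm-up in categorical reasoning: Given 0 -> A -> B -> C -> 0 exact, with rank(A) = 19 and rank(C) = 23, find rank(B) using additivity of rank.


For a short exact sequence 0 -> A -> B -> C -> 0,
rank is additive: rank(B) = rank(A) + rank(C).
rank(B) = 19 + 23 = 42

42


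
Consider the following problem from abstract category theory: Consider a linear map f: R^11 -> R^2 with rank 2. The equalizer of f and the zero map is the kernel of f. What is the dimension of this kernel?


The equalizer of f and the zero map is ker(f).
By the rank-nullity theorem: dim(ker(f)) = dim(domain) - rank(f).
dim(ker(f)) = 11 - 2 = 9

9


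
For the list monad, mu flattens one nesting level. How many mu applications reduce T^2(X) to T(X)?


Each application of mu: T^2 -> T removes one layer of nesting.
Starting at depth 2 (i.e., T^2(X)), we need to reach T(X).
Number of mu applications = 2 - 1 = 1

1


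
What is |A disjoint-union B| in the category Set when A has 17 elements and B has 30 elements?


In Set, the coproduct A + B is the disjoint union.
|A + B| = |A| + |B| = 17 + 30 = 47

47


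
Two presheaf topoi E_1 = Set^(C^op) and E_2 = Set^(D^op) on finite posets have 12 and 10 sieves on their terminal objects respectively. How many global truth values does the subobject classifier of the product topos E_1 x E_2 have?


In a product of presheaf topoi E_1 x E_2, the subobject classifier
is Omega = Omega_1 x Omega_2 (componentwise), so
|Omega(top)| = |Omega_1(top_1)| * |Omega_2(top_2)|.
= 12 * 10 = 120.

120


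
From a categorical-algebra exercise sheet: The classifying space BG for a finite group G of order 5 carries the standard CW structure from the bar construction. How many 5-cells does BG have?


In the bar-construction CW model of BG, the n-cells are indexed by
n-tuples [g_1|...|g_n] of non-identity elements of G (degenerate
simplices with some g_i = e do not contribute cells), so there are
(|G| - 1)^n n-cells.
For dim = 5 with |G| = 5:
cells = (5 - 1)^5 = 4^5 = 1024

1024


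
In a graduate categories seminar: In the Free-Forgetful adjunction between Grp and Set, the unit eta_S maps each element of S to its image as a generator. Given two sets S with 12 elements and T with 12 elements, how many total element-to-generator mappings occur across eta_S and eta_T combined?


The unit eta_X: X -> U(F(X)) of the Free-Forgetful adjunction
maps each element of X to a generator of F(X). For X = S + T (disjoint
union in Set), |S + T| = |S| + |T|.
Total mappings = 12 + 12 = 24.

24


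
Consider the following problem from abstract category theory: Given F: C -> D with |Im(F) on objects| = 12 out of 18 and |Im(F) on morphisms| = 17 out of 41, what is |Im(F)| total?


The image of F consists of distinct objects and distinct morphisms.
|Im(F)| on objects = 12
|Im(F)| on morphisms = 17
Total image cardinality = 12 + 17 = 29

29


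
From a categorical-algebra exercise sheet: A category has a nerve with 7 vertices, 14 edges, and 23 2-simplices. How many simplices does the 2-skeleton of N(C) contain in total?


The 2-skeleton of the nerve N(C) consists of simplices in dimensions 0, 1, 2:
  |N(C)_0| = 7 (objects)
  |N(C)_1| = 14 (morphisms)
  |N(C)_2| = 23 (composable pairs)
Total = 7 + 14 + 23 = 44

44


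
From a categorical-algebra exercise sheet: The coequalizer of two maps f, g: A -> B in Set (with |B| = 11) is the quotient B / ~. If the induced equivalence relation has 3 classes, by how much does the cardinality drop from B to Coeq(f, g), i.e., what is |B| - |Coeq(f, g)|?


The coequalizer Coeq(f, g) = B / ~ has one element per equivalence class.
|B| = 11, |Coeq(f, g)| = 3.
|B| - |Coeq(f, g)| = 11 - 3 = 8.

8


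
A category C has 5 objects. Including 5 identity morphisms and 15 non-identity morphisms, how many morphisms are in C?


Each object has an identity morphism, giving 5 identities.
Adding the 15 non-identity morphisms:
Total = 5 + 15 = 20

20


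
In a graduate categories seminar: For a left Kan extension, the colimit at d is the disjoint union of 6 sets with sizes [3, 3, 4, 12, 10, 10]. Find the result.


Pointwise, the left Kan extension (Lan_F H)(d) is the colimit, indexed
by the comma category (F downarrow d), of H composed with the
projection (F downarrow d) -> C. Here that colimit is given
as a coproduct (disjoint union) of sets, so its cardinality is the
sum of the sizes of the summands.
Coproduct of sets with sizes: 3 + 3 + 4 + 12 + 10 + 10
= 42

42


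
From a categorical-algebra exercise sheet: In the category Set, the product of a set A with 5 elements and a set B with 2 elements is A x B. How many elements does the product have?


In Set, the product A x B is the Cartesian product.
By the universal property, |A x B| = |A| * |B|.
|A x B| = 5 * 2 = 10

10


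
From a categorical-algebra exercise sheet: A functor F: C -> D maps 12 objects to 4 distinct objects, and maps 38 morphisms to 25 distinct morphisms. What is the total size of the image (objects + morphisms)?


The image of F consists of distinct objects and distinct morphisms.
|Im(F)| on objects = 4
|Im(F)| on morphisms = 25
Total image cardinality = 4 + 25 = 29

29


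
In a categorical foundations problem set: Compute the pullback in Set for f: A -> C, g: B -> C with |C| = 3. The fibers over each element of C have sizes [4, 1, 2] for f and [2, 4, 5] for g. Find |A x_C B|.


The pullback A x_C B consists of pairs (a, b) with f(a) = g(b).
For each element c in C, the fiber product has |f^-1(c)| * |g^-1(c)| elements.
Summing over C: 4 * 2 + 1 * 4 + 2 * 5
= 8 + 4 + 10 = 22

22


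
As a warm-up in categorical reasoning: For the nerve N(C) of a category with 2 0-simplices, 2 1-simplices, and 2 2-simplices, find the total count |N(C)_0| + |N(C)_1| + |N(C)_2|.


The 2-skeleton of the nerve N(C) consists of simplices in dimensions 0, 1, 2:
  |N(C)_0| = 2 (objects)
  |N(C)_1| = 2 (morphisms)
  |N(C)_2| = 2 (composable pairs)
Total = 2 + 2 + 2 = 6

6


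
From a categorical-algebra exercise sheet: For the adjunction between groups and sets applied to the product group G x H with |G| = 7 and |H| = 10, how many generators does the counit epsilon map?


The counit epsilon_K: F(U(K)) -> K of the Free-Forgetful adjunction
maps |K| generators of F(U(K)) into K. For K = G x H (the product group),
|G x H| = |G| * |H|.
Total generators mapped = 7 * 10 = 70.

70


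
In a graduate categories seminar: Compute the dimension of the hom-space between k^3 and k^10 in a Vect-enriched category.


In Vect-enriched categories, Hom(k^n, k^m) is the space of m x n matrices.
dim(Hom(k^3, k^10)) = 10 * 3 = 30

30


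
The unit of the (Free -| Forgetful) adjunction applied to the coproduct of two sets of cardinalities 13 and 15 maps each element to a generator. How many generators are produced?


The unit eta_X: X -> U(F(X)) of the Free-Forgetful adjunction
maps each element of X to a generator of F(X). For X = S + T (disjoint
union in Set), |S + T| = |S| + |T|.
Total mappings = 13 + 15 = 28.

28


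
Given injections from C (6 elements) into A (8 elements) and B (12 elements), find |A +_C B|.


The pushout A +_C B identifies the images of C in A and B.
|A +_C B| = |A| + |B| - |C| (for injections).
= 8 + 12 - 6 = 14

14


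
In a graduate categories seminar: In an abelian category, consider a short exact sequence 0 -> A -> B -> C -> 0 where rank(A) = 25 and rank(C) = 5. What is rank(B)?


For a short exact sequence 0 -> A -> B -> C -> 0,
rank is additive: rank(B) = rank(A) + rank(C).
rank(B) = 25 + 5 = 30

30


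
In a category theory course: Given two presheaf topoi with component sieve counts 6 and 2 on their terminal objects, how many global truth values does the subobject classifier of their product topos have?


In a product of presheaf topoi E_1 x E_2, the subobject classifier
is Omega = Omega_1 x Omega_2 (componentwise), so
|Omega(top)| = |Omega_1(top_1)| * |Omega_2(top_2)|.
= 6 * 2 = 12.

12


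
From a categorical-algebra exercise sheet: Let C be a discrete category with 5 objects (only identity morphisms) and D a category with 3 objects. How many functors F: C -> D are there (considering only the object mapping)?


A functor from a discrete category C to D is determined by
where each object maps. Each of the 5 objects of C can map
to any of the 3 objects of D independently.
Number of functors = 3^5 = 243

243


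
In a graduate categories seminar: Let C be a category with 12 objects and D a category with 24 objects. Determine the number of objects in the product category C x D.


The product category C x D has objects that are pairs (c, d).
Number of pairs = |Ob(C)| * |Ob(D)| = 12 * 24 = 288

288


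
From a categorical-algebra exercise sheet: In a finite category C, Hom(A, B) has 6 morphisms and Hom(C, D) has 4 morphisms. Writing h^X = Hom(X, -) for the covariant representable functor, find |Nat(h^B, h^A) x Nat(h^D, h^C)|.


By the Yoneda lemma, Nat(h^B, h^A) is isomorphic to Hom(A, B),
so |Nat(h^B, h^A)| = |Hom(A, B)| and |Nat(h^D, h^C)| = |Hom(C, D)|.
|Hom(A, B)| = 6, |Hom(C, D)| = 4.
|Nat(h^B, h^A) x Nat(h^D, h^C)| = 6 * 4 = 24

24


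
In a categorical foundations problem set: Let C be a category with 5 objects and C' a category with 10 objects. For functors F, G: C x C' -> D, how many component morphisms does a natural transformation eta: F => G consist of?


A natural transformation eta: F => G assigns one component morphism per
object of the domain category.
The domain is the product category C x C', so
|Ob(C x C')| = |Ob(C)| * |Ob(C')| = 5 * 10 = 50.
Therefore eta has 50 component morphisms.

50


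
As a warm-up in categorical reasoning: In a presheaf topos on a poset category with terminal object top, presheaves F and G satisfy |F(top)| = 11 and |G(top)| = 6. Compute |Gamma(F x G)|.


Global sections of a presheaf on a poset with terminal top satisfy
Gamma(H) ~ H(top). Presheaves admit pointwise products, so
(F x G)(top) = F(top) x G(top) (Cartesian product).
|Gamma(F x G)| = |F(top)| * |G(top)| = 11 * 6 = 66.

66


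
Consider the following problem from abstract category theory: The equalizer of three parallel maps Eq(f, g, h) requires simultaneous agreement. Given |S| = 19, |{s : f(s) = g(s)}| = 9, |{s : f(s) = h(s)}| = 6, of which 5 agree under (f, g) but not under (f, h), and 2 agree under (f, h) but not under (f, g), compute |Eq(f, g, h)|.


Eq(f, g, h) is the triple-agreement set: points in S where all three
maps take the same value. Using inclusion-exclusion on the pairwise data:
Pair (f, g) agrees on 9 points; pair (f, h) on 6 points.
Points agreeing under (f, g) but not (f, h) = 5; under (f, h) but not (f, g) = 2.
Triple-agreement = agreement-in-(f, g) minus points that agree under (f, g) but not (f, h):
|Eq(f, g, h)| = 9 - 5 = 4
(cross-check via (f, h): 6 - 2 = 4.)

4


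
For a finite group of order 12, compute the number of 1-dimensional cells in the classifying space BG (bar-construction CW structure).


In the bar-construction CW model of BG, the n-cells are indexed by
n-tuples [g_1|...|g_n] of non-identity elements of G (degenerate
simplices with some g_i = e do not contribute cells), so there are
(|G| - 1)^n n-cells.
For dim = 1 with |G| = 12:
cells = (12 - 1)^1 = 11^1 = 11

11


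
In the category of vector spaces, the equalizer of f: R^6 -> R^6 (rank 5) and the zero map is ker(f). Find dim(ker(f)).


The equalizer of f and the zero map is ker(f).
By the rank-nullity theorem: dim(ker(f)) = dim(domain) - rank(f).
dim(ker(f)) = 6 - 5 = 1

1


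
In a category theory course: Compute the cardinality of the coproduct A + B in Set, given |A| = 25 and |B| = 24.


In Set, the coproduct A + B is the disjoint union.
|A + B| = |A| + |B| = 25 + 24 = 49

49


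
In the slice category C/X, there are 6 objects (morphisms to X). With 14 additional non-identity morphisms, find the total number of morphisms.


In the slice category C/X, objects are morphisms to X.
Identity morphisms: 6 (one per object of C/X).
Non-identity morphisms: 14.
Total = 6 + 14 = 20

20


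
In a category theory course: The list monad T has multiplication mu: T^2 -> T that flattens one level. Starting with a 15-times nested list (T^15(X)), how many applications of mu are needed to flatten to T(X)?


Each application of mu: T^2 -> T removes one layer of nesting.
Starting at depth 15 (i.e., T^15(X)), we need to reach T(X).
Number of mu applications = 15 - 1 = 14

14


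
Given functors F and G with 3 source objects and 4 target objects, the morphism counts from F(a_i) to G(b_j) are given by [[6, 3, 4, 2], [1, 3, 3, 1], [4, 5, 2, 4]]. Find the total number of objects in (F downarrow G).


Objects of (F downarrow G) are triples (a, b, h: F(a)->G(b)).
The count equals the sum of all entries in the hom-matrix.
sum(row 0) = 15
sum(row 1) = 8
sum(row 2) = 15
Grand total = 38

38


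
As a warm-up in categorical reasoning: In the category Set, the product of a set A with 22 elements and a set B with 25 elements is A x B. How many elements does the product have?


In Set, the product A x B is the Cartesian product.
By the universal property, |A x B| = |A| * |B|.
|A x B| = 22 * 25 = 550

550


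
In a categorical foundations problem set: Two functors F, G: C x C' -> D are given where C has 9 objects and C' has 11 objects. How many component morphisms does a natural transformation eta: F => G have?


A natural transformation eta: F => G assigns one component morphism per
object of the domain category.
The domain is the product category C x C', so
|Ob(C x C')| = |Ob(C)| * |Ob(C')| = 9 * 11 = 99.
Therefore eta has 99 component morphisms.

99


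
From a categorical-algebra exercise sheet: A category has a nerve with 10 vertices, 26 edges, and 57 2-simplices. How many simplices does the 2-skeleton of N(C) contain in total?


The 2-skeleton of the nerve N(C) consists of simplices in dimensions 0, 1, 2:
  |N(C)_0| = 10 (objects)
  |N(C)_1| = 26 (morphisms)
  |N(C)_2| = 57 (composable pairs)
Total = 10 + 26 + 57 = 93

93


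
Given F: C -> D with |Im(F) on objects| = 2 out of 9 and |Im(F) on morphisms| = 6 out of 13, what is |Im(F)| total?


The image of F consists of distinct objects and distinct morphisms.
|Im(F)| on objects = 2
|Im(F)| on morphisms = 6
Total image cardinality = 2 + 6 = 8

8


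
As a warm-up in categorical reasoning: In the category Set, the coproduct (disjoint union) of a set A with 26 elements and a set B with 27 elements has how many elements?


In Set, the coproduct A + B is the disjoint union.
|A + B| = |A| + |B| = 26 + 27 = 53

53


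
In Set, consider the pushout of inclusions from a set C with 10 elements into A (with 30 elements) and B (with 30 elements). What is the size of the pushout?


The pushout A +_C B identifies the images of C in A and B.
|A +_C B| = |A| + |B| - |C| (for injections).
= 30 + 30 - 10 = 50

50


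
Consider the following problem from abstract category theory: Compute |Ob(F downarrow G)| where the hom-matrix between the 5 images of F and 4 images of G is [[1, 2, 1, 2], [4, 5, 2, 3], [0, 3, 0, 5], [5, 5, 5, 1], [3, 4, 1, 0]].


Objects of (F downarrow G) are triples (a, b, h: F(a)->G(b)).
The count equals the sum of all entries in the hom-matrix.
sum(row 0) = 6
sum(row 1) = 14
sum(row 2) = 8
sum(row 3) = 16
sum(row 4) = 8
Grand total = 52

52


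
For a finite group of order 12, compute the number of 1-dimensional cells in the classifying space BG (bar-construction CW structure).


In the bar-construction CW model of BG, the n-cells are indexed by
n-tuples [g_1|...|g_n] of non-identity elements of G (degenerate
simplices with some g_i = e do not contribute cells), so there are
(|G| - 1)^n n-cells.
For dim = 1 with |G| = 12:
cells = (12 - 1)^1 = 11^1 = 11

11


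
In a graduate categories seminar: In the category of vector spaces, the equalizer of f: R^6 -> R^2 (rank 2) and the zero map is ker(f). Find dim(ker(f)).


The equalizer of f and the zero map is ker(f).
By the rank-nullity theorem: dim(ker(f)) = dim(domain) - rank(f).
dim(ker(f)) = 6 - 2 = 4

4


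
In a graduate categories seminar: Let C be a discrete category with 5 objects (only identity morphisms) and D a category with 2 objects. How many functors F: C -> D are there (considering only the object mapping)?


A functor from a discrete category C to D is determined by
where each object maps. Each of the 5 objects of C can map
to any of the 2 objects of D independently.
Number of functors = 2^5 = 32

32


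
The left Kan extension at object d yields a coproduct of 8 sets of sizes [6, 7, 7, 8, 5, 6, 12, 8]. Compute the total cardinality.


Pointwise, the left Kan extension (Lan_F H)(d) is the colimit, indexed
by the comma category (F downarrow d), of H composed with the
projection (F downarrow d) -> C. Here that colimit is given
as a coproduct (disjoint union) of sets, so its cardinality is the
sum of the sizes of the summands.
Coproduct of sets with sizes: 6 + 7 + 7 + 8 + 5 + 6 + 12 + 8
= 59

59


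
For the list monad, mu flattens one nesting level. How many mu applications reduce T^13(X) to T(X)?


Each application of mu: T^2 -> T removes one layer of nesting.
Starting at depth 13 (i.e., T^13(X)), we need to reach T(X).
Number of mu applications = 13 - 1 = 12

12


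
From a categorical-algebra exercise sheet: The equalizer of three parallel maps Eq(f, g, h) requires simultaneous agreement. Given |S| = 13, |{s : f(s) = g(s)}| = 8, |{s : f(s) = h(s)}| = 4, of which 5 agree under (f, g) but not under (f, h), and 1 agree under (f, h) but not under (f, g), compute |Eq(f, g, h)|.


Eq(f, g, h) is the triple-agreement set: points in S where all three
maps take the same value. Using inclusion-exclusion on the pairwise data:
Pair (f, g) agrees on 8 points; pair (f, h) on 4 points.
Points agreeing under (f, g) but not (f, h) = 5; under (f, h) but not (f, g) = 1.
Triple-agreement = agreement-in-(f, g) minus points that agree under (f, g) but not (f, h):
|Eq(f, g, h)| = 8 - 5 = 3
(cross-check via (f, h): 4 - 1 = 3.)

3


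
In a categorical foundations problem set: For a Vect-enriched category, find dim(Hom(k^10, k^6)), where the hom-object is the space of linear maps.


In Vect-enriched categories, Hom(k^n, k^m) is the space of m x n matrices.
dim(Hom(k^10, k^6)) = 6 * 10 = 60

60


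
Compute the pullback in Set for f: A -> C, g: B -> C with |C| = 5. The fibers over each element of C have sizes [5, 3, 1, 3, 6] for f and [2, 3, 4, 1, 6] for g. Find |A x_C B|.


The pullback A x_C B consists of pairs (a, b) with f(a) = g(b).
For each element c in C, the fiber product has |f^-1(c)| * |g^-1(c)| elements.
Summing over C: 5 * 2 + 3 * 3 + 1 * 4 + 3 * 1 + 6 * 6
= 10 + 9 + 4 + 3 + 36 = 62

62


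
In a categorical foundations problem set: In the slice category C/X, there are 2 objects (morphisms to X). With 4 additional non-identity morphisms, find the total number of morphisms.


In the slice category C/X, objects are morphisms to X.
Identity morphisms: 2 (one per object of C/X).
Non-identity morphisms: 4.
Total = 2 + 4 = 6

6


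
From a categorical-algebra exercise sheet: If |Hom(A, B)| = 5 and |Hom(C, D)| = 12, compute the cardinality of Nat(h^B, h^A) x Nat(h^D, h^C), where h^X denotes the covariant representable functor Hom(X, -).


By the Yoneda lemma, Nat(h^B, h^A) is isomorphic to Hom(A, B),
so |Nat(h^B, h^A)| = |Hom(A, B)| and |Nat(h^D, h^C)| = |Hom(C, D)|.
|Hom(A, B)| = 5, |Hom(C, D)| = 12.
|Nat(h^B, h^A) x Nat(h^D, h^C)| = 5 * 12 = 60

60


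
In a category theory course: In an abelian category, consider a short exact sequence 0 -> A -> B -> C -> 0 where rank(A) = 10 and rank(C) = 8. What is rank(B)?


For a short exact sequence 0 -> A -> B -> C -> 0,
rank is additive: rank(B) = rank(A) + rank(C).
rank(B) = 10 + 8 = 18

18


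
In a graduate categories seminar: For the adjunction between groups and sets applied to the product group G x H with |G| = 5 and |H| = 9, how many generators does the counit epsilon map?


The counit epsilon_K: F(U(K)) -> K of the Free-Forgetful adjunction
maps |K| generators of F(U(K)) into K. For K = G x H (the product group),
|G x H| = |G| * |H|.
Total generators mapped = 5 * 9 = 45.

45


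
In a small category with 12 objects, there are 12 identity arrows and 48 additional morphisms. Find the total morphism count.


Each object has an identity morphism, giving 12 identities.
Adding the 48 non-identity morphisms:
Total = 12 + 48 = 60

60


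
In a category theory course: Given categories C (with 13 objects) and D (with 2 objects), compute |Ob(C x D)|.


The product category C x D has objects that are pairs (c, d).
Number of pairs = |Ob(C)| * |Ob(D)| = 13 * 2 = 26

26


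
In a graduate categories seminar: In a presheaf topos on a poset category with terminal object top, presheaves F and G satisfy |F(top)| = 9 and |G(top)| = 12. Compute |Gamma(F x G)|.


Global sections of a presheaf on a poset with terminal top satisfy
Gamma(H) ~ H(top). Presheaves admit pointwise products, so
(F x G)(top) = F(top) x G(top) (Cartesian product).
|Gamma(F x G)| = |F(top)| * |G(top)| = 9 * 12 = 108.

108


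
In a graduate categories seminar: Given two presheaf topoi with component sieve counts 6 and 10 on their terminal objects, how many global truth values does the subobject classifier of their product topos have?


In a product of presheaf topoi E_1 x E_2, the subobject classifier
is Omega = Omega_1 x Omega_2 (componentwise), so
|Omega(top)| = |Omega_1(top_1)| * |Omega_2(top_2)|.
= 6 * 10 = 60.

60


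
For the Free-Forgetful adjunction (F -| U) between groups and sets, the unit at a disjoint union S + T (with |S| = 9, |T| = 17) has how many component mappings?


The unit eta_X: X -> U(F(X)) of the Free-Forgetful adjunction
maps each element of X to a generator of F(X). For X = S + T (disjoint
union in Set), |S + T| = |S| + |T|.
Total mappings = 9 + 17 = 26.

26


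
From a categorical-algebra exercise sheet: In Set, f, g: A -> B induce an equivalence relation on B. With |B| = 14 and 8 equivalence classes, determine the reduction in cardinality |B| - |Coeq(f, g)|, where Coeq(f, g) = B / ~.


The coequalizer Coeq(f, g) = B / ~ has one element per equivalence class.
|B| = 14, |Coeq(f, g)| = 8.
|B| - |Coeq(f, g)| = 14 - 8 = 6.

6


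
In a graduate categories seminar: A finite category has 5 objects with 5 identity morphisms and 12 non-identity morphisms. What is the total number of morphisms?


Each object has an identity morphism, giving 5 identities.
Adding the 12 non-identity morphisms:
Total = 5 + 12 = 17

17


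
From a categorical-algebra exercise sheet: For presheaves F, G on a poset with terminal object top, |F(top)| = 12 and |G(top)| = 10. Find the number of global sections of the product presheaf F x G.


Global sections of a presheaf on a poset with terminal top satisfy
Gamma(H) ~ H(top). Presheaves admit pointwise products, so
(F x G)(top) = F(top) x G(top) (Cartesian product).
|Gamma(F x G)| = |F(top)| * |G(top)| = 12 * 10 = 120.

120


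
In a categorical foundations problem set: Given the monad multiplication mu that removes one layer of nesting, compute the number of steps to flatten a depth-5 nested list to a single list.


Each application of mu: T^2 -> T removes one layer of nesting.
Starting at depth 5 (i.e., T^5(X)), we need to reach T(X).
Number of mu applications = 5 - 1 = 4

4


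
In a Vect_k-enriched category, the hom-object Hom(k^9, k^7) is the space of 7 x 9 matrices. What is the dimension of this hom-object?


In Vect-enriched categories, Hom(k^n, k^m) is the space of m x n matrices.
dim(Hom(k^9, k^7)) = 7 * 9 = 63

63


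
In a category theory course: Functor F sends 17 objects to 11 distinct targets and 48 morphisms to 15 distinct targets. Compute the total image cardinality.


The image of F consists of distinct objects and distinct morphisms.
|Im(F)| on objects = 11
|Im(F)| on morphisms = 15
Total image cardinality = 11 + 15 = 26

26


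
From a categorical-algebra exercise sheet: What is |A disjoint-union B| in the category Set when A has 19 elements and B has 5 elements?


In Set, the coproduct A + B is the disjoint union.
|A + B| = |A| + |B| = 19 + 5 = 24

24


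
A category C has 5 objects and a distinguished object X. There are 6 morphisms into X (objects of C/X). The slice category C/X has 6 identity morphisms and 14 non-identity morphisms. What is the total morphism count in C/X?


In the slice category C/X, objects are morphisms to X.
Identity morphisms: 6 (one per object of C/X).
Non-identity morphisms: 14.
Total = 6 + 14 = 20

20


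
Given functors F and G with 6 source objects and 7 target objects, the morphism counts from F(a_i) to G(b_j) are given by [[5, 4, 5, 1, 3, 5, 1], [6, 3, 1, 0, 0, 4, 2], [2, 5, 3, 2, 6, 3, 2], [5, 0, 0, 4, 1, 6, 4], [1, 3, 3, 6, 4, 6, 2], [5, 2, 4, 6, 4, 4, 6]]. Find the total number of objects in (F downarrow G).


Objects of (F downarrow G) are triples (a, b, h: F(a)->G(b)).
The count equals the sum of all entries in the hom-matrix.
sum(row 0) = 24
sum(row 1) = 16
sum(row 2) = 23
sum(row 3) = 20
sum(row 4) = 25
sum(row 5) = 31
Grand total = 139

139


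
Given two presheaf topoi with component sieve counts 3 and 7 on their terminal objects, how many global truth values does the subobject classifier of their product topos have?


In a product of presheaf topoi E_1 x E_2, the subobject classifier
is Omega = Omega_1 x Omega_2 (componentwise), so
|Omega(top)| = |Omega_1(top_1)| * |Omega_2(top_2)|.
= 3 * 7 = 21.

21


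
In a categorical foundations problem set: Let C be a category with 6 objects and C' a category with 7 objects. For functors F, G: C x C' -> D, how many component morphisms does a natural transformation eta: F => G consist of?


A natural transformation eta: F => G assigns one component morphism per
object of the domain category.
The domain is the product category C x C', so
|Ob(C x C')| = |Ob(C)| * |Ob(C')| = 6 * 7 = 42.
Therefore eta has 42 component morphisms.

42


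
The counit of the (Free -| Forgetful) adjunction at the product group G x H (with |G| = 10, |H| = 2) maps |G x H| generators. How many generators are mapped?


The counit epsilon_K: F(U(K)) -> K of the Free-Forgetful adjunction
maps |K| generators of F(U(K)) into K. For K = G x H (the product group),
|G x H| = |G| * |H|.
Total generators mapped = 10 * 2 = 20.

20


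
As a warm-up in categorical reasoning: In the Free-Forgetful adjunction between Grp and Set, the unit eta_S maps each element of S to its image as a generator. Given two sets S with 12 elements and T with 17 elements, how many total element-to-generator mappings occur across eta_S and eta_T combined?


The unit eta_X: X -> U(F(X)) of the Free-Forgetful adjunction
maps each element of X to a generator of F(X). For X = S + T (disjoint
union in Set), |S + T| = |S| + |T|.
Total mappings = 12 + 17 = 29.

29


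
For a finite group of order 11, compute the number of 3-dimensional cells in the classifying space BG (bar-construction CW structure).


In the bar-construction CW model of BG, the n-cells are indexed by
n-tuples [g_1|...|g_n] of non-identity elements of G (degenerate
simplices with some g_i = e do not contribute cells), so there are
(|G| - 1)^n n-cells.
For dim = 3 with |G| = 11:
cells = (11 - 1)^3 = 10^3 = 1000

1000


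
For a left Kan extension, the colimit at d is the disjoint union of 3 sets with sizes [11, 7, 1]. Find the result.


Pointwise, the left Kan extension (Lan_F H)(d) is the colimit, indexed
by the comma category (F downarrow d), of H composed with the
projection (F downarrow d) -> C. Here that colimit is given
as a coproduct (disjoint union) of sets, so its cardinality is the
sum of the sizes of the summands.
Coproduct of sets with sizes: 11 + 7 + 1
= 19

19


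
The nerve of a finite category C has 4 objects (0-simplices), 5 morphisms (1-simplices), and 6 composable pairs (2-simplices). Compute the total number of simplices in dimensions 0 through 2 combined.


The 2-skeleton of the nerve N(C) consists of simplices in dimensions 0, 1, 2:
  |N(C)_0| = 4 (objects)
  |N(C)_1| = 5 (morphisms)
  |N(C)_2| = 6 (composable pairs)
Total = 4 + 5 + 6 = 15

15


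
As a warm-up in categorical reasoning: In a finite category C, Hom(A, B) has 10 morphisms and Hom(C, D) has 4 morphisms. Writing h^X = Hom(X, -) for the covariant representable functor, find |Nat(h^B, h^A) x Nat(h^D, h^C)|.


By the Yoneda lemma, Nat(h^B, h^A) is isomorphic to Hom(A, B),
so |Nat(h^B, h^A)| = |Hom(A, B)| and |Nat(h^D, h^C)| = |Hom(C, D)|.
|Hom(A, B)| = 10, |Hom(C, D)| = 4.
|Nat(h^B, h^A) x Nat(h^D, h^C)| = 10 * 4 = 40

40


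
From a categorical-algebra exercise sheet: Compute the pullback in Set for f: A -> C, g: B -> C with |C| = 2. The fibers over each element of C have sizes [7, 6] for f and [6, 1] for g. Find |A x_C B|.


The pullback A x_C B consists of pairs (a, b) with f(a) = g(b).
For each element c in C, the fiber product has |f^-1(c)| * |g^-1(c)| elements.
Summing over C: 7 * 6 + 6 * 1
= 42 + 6 = 48

48


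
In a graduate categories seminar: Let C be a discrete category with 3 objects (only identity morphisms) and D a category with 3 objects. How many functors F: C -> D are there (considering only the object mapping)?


A functor from a discrete category C to D is determined by
where each object maps. Each of the 3 objects of C can map
to any of the 3 objects of D independently.
Number of functors = 3^3 = 27

27


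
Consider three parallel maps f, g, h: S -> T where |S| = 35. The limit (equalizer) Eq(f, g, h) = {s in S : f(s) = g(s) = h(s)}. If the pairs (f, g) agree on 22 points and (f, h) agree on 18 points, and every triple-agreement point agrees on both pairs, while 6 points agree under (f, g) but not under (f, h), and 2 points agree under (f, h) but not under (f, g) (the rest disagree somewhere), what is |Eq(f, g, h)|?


Eq(f, g, h) is the triple-agreement set: points in S where all three
maps take the same value. Using inclusion-exclusion on the pairwise data:
Pair (f, g) agrees on 22 points; pair (f, h) on 18 points.
Points agreeing under (f, g) but not (f, h) = 6; under (f, h) but not (f, g) = 2.
Triple-agreement = agreement-in-(f, g) minus points that agree under (f, g) but not (f, h):
|Eq(f, g, h)| = 22 - 6 = 16
(cross-check via (f, h): 18 - 2 = 16.)

16


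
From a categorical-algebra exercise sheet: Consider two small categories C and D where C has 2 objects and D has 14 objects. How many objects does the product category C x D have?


The product category C x D has objects that are pairs (c, d).
Number of pairs = |Ob(C)| * |Ob(D)| = 2 * 14 = 28

28


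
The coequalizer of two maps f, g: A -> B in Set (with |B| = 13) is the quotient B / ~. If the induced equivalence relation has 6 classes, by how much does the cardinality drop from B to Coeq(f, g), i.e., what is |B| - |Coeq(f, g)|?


The coequalizer Coeq(f, g) = B / ~ has one element per equivalence class.
|B| = 13, |Coeq(f, g)| = 6.
|B| - |Coeq(f, g)| = 13 - 6 = 7.

7


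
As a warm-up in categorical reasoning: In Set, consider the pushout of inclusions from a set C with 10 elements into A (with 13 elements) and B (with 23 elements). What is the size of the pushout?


The pushout A +_C B identifies the images of C in A and B.
|A +_C B| = |A| + |B| - |C| (for injections).
= 13 + 23 - 10 = 26

26


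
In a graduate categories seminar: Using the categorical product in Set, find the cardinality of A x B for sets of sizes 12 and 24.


In Set, the product A x B is the Cartesian product.
By the universal property, |A x B| = |A| * |B|.
|A x B| = 12 * 24 = 288

288


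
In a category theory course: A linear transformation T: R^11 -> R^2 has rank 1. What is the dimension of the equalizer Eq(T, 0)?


The equalizer of f and the zero map is ker(f).
By the rank-nullity theorem: dim(ker(f)) = dim(domain) - rank(f).
dim(ker(f)) = 11 - 1 = 10

10


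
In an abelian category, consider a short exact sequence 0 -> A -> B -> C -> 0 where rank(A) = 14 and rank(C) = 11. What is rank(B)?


For a short exact sequence 0 -> A -> B -> C -> 0,
rank is additive: rank(B) = rank(A) + rank(C).
rank(B) = 14 + 11 = 25

25


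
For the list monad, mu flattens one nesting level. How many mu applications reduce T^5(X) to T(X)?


Each application of mu: T^2 -> T removes one layer of nesting.
Starting at depth 5 (i.e., T^5(X)), we need to reach T(X).
Number of mu applications = 5 - 1 = 4

4


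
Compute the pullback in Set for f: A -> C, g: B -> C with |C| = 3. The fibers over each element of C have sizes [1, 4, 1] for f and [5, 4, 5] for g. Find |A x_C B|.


The pullback A x_C B consists of pairs (a, b) with f(a) = g(b).
For each element c in C, the fiber product has |f^-1(c)| * |g^-1(c)| elements.
Summing over C: 1 * 5 + 4 * 4 + 1 * 5
= 5 + 16 + 5 = 26

26


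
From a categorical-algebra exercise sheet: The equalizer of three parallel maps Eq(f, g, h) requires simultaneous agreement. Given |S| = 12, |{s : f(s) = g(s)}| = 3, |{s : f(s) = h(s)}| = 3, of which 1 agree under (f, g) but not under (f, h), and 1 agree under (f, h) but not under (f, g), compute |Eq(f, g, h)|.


Eq(f, g, h) is the triple-agreement set: points in S where all three
maps take the same value. Using inclusion-exclusion on the pairwise data:
Pair (f, g) agrees on 3 points; pair (f, h) on 3 points.
Points agreeing under (f, g) but not (f, h) = 1; under (f, h) but not (f, g) = 1.
Triple-agreement = agreement-in-(f, g) minus points that agree under (f, g) but not (f, h):
|Eq(f, g, h)| = 3 - 1 = 2
(cross-check via (f, h): 3 - 1 = 2.)

2


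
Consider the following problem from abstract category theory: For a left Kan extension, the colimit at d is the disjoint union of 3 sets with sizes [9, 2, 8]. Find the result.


Pointwise, the left Kan extension (Lan_F H)(d) is the colimit, indexed
by the comma category (F downarrow d), of H composed with the
projection (F downarrow d) -> C. Here that colimit is given
as a coproduct (disjoint union) of sets, so its cardinality is the
sum of the sizes of the summands.
Coproduct of sets with sizes: 9 + 2 + 8
= 19

19


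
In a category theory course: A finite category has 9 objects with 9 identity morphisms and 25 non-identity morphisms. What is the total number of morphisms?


Each object has an identity morphism, giving 9 identities.
Adding the 25 non-identity morphisms:
Total = 9 + 25 = 34

34


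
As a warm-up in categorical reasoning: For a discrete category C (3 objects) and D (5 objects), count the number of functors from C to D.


A functor from a discrete category C to D is determined by
where each object maps. Each of the 3 objects of C can map
to any of the 5 objects of D independently.
Number of functors = 5^3 = 125

125


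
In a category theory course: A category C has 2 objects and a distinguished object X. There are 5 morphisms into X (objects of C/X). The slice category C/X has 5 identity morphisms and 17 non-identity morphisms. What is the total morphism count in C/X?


In the slice category C/X, objects are morphisms to X.
Identity morphisms: 5 (one per object of C/X).
Non-identity morphisms: 17.
Total = 5 + 17 = 22

22


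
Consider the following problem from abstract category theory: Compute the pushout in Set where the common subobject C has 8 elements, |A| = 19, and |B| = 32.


The pushout A +_C B identifies the images of C in A and B.
|A +_C B| = |A| + |B| - |C| (for injections).
= 19 + 32 - 8 = 43

43


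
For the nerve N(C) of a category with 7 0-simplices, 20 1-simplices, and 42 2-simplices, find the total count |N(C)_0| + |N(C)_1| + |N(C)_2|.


The 2-skeleton of the nerve N(C) consists of simplices in dimensions 0, 1, 2:
  |N(C)_0| = 7 (objects)
  |N(C)_1| = 20 (morphisms)
  |N(C)_2| = 42 (composable pairs)
Total = 7 + 20 + 42 = 69

69


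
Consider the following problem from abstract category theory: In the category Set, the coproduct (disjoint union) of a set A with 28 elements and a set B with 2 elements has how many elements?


In Set, the coproduct A + B is the disjoint union.
|A + B| = |A| + |B| = 28 + 2 = 30

30


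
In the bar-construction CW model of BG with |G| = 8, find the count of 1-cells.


In the bar-construction CW model of BG, the n-cells are indexed by
n-tuples [g_1|...|g_n] of non-identity elements of G (degenerate
simplices with some g_i = e do not contribute cells), so there are
(|G| - 1)^n n-cells.
For dim = 1 with |G| = 8:
cells = (8 - 1)^1 = 7^1 = 7

7


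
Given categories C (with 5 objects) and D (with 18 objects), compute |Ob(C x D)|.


The product category C x D has objects that are pairs (c, d).
Number of pairs = |Ob(C)| * |Ob(D)| = 5 * 18 = 90

90


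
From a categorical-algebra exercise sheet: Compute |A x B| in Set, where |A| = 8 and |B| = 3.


In Set, the product A x B is the Cartesian product.
By the universal property, |A x B| = |A| * |B|.
|A x B| = 8 * 3 = 24

24


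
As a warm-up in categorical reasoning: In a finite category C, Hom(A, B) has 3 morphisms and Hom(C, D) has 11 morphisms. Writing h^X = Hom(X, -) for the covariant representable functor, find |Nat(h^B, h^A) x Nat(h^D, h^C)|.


By the Yoneda lemma, Nat(h^B, h^A) is isomorphic to Hom(A, B),
so |Nat(h^B, h^A)| = |Hom(A, B)| and |Nat(h^D, h^C)| = |Hom(C, D)|.
|Hom(A, B)| = 3, |Hom(C, D)| = 11.
|Nat(h^B, h^A) x Nat(h^D, h^C)| = 3 * 11 = 33

33


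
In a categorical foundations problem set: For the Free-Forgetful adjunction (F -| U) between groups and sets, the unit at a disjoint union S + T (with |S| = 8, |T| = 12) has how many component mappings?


The unit eta_X: X -> U(F(X)) of the Free-Forgetful adjunction
maps each element of X to a generator of F(X). For X = S + T (disjoint
union in Set), |S + T| = |S| + |T|.
Total mappings = 8 + 12 = 20.

20


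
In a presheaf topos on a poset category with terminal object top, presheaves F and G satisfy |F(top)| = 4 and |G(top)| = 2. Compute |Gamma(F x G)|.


Global sections of a presheaf on a poset with terminal top satisfy
Gamma(H) ~ H(top). Presheaves admit pointwise products, so
(F x G)(top) = F(top) x G(top) (Cartesian product).
|Gamma(F x G)| = |F(top)| * |G(top)| = 4 * 2 = 8.

8


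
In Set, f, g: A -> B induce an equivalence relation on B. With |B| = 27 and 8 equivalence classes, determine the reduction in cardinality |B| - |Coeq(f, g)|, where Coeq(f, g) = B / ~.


The coequalizer Coeq(f, g) = B / ~ has one element per equivalence class.
|B| = 27, |Coeq(f, g)| = 8.
|B| - |Coeq(f, g)| = 27 - 8 = 19.

19


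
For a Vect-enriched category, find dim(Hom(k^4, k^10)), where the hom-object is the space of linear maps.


In Vect-enriched categories, Hom(k^n, k^m) is the space of m x n matrices.
dim(Hom(k^4, k^10)) = 10 * 4 = 40

40


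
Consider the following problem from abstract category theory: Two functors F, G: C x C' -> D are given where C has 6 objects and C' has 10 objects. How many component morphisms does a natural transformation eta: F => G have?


A natural transformation eta: F => G assigns one component morphism per
object of the domain category.
The domain is the product category C x C', so
|Ob(C x C')| = |Ob(C)| * |Ob(C')| = 6 * 10 = 60.
Therefore eta has 60 component morphisms.

60


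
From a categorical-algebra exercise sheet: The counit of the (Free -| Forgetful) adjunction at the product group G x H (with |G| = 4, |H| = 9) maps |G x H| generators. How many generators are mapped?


The counit epsilon_K: F(U(K)) -> K of the Free-Forgetful adjunction
maps |K| generators of F(U(K)) into K. For K = G x H (the product group),
|G x H| = |G| * |H|.
Total generators mapped = 4 * 9 = 36.

36
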